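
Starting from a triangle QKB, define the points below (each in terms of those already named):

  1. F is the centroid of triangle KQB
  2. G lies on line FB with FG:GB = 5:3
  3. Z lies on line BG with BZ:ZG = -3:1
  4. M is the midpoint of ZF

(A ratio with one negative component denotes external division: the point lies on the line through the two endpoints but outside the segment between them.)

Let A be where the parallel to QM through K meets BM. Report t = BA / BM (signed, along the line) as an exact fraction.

t = 71/25

Choose coordinates Q = (0, 0), K = (1, 0), B = (0, 1).
1. F is the centroid of triangle KQB ⇒ F = (1/3, 1/3)
2. G lies on line FB with FG:GB = 5:3 ⇒ G = (1/8, 3/4)
3. Z lies on line BG with BZ:ZG = -3:1 ⇒ Z = (3/16, 5/8)
4. M is the midpoint of ZF ⇒ M = (25/96, 23/48)
through K parallel to QM: direction (25/96, 23/48); meets BM at A = (71/96, -23/48)
A = B + t·(M−B) with t = 71/25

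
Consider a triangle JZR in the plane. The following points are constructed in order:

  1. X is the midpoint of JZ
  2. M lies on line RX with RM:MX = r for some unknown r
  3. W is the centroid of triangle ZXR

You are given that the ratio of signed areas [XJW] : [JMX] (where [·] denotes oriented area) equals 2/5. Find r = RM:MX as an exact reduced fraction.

r = 1/5

Choose coordinates J = (0, 0), Z = (1, 0), R = (0, 1).
1. X is the midpoint of JZ ⇒ X = (1/2, 0)
2. With RM:MX = r, write λ = r/(r+1) so M = R + λ·(X−R); M is affine-linear in λ
3. W is the centroid of triangle ZXR ⇒ W = (1/2, 1/3)
Every point depending on M is an affine combination of M and λ-independent points, so each such coordinate is linear in λ; the λ² term in each signed area is a multiple of (X−R)×(X−R) = 0, so 2·[XJW] and 2·[JMX] are each linear in λ. Evaluating at λ=0 and λ=1:
  2·[XJW] = -1/6,   2·[JMX] = 1/2·λ − 1/2
So [XJW]:[JMX] = (-1/6) / (1/2·λ − 1/2). Setting this equal to 2/5:
  -1/6 = 2/5·(1/2·λ − 1/2)  ⇒  λ = 1/6
Then r = λ/(1−λ) = (1/6)/(5/6) = 1/5. Check: with r = 1/5, M = (1/12, 5/6) and [XJW]:[JMX] = 2/5 as required.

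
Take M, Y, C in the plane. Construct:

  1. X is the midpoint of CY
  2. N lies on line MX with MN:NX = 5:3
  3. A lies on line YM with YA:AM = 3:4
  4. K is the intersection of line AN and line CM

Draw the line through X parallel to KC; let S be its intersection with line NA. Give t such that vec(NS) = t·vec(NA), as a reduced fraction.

t = 21/29

Set M = (0, 0), Y = (1, 0), C = (0, 1); any affine frame gives the same invariant.
1. X is the midpoint of CY ⇒ X = (1/2, 1/2)
2. N lies on line MX with MN:NX = 5:3 ⇒ N = (5/16, 5/16)
3. A lies on line YM with YA:AM = 3:4 ⇒ A = (4/7, 0)
4. K is the intersection of line AN and line CM ⇒ K = (0, 20/29)
through X parallel to KC: direction (0, 9/29); meets NA at S = (1/2, 5/58)
S = N + t·(A−N) with t = 21/29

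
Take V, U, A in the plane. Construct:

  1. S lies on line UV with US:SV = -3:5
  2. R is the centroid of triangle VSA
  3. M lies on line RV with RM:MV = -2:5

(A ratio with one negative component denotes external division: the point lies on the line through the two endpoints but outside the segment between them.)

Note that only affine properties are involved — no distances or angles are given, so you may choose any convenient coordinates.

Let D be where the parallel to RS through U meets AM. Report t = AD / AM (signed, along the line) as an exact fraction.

t = 24/5

Assign V = (0, 0), U = (1, 0), A = (0, 1) — the answer is frame-independent, so this choice is without loss of generality.
1. S lies on line UV with US:SV = -3:5 ⇒ S = (5/2, 0)
2. R is the centroid of triangle VSA ⇒ R = (5/6, 1/3)
3. M lies on line RV with RM:MV = -2:5 ⇒ M = (25/18, 5/9)
through U parallel to RS: direction (5/3, -1/3); meets AM at D = (20/3, -17/15)
D = A + t·(M−A) with t = 24/5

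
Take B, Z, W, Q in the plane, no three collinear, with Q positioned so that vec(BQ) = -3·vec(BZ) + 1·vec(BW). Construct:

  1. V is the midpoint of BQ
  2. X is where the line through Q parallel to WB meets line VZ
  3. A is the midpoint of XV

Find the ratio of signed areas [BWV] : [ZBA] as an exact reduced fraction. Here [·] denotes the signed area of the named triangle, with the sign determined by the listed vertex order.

Work in coordinates with B = (0, 0), Z = (1, 0), W = (0, 1), Q = (-3, 1).
1. V is the midpoint of BQ ⇒ V = (-3/2, 1/2)
2. X is where the line through Q parallel to WB meets line VZ ⇒ X = (-3, 4/5)
3. A is the midpoint of XV ⇒ A = (-9/4, 13/20)
2·[BWV] = 3/2, 2·[ZBA] = -13/20
[BWV]:[ZBA] = 3/2:-13/20 = -30/13

[BWV]:[ZBA] = -30/13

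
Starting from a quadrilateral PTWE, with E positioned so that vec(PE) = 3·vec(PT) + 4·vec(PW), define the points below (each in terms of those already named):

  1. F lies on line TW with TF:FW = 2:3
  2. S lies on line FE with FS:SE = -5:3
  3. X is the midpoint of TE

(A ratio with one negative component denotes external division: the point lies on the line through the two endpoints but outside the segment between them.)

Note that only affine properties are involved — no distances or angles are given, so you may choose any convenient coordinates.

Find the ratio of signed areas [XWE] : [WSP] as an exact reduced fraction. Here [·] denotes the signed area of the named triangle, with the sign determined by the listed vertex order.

Set P = (0, 0), T = (1, 0), W = (0, 1), E = (3, 4); any affine frame gives the same invariant.
1. F lies on line TW with TF:FW = 2:3 ⇒ F = (3/5, 2/5)
2. S lies on line FE with FS:SE = -5:3 ⇒ S = (33/5, 47/5)
3. X is the midpoint of TE ⇒ X = (2, 2)
2·[XWE] = -3, 2·[WSP] = -33/5
[XWE]:[WSP] = -3:-33/5 = 5/11

[XWE]:[WSP] = 5/11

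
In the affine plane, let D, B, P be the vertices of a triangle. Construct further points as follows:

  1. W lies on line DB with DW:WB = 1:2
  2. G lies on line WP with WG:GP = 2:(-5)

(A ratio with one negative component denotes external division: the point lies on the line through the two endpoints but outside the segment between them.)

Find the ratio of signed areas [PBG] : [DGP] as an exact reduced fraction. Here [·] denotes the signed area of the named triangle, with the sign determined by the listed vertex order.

Assign D = (0, 0), B = (1, 0), P = (0, 1) — the answer is frame-independent, so this choice is without loss of generality.
1. W lies on line DB with DW:WB = 1:2 ⇒ W = (1/3, 0)
2. G lies on line WP with WG:GP = 2:(-5) ⇒ G = (5/9, -2/3)
2·[PBG] = -10/9, 2·[DGP] = 5/9
[PBG]:[DGP] = -10/9:5/9 = -2

[PBG]:[DGP] = -2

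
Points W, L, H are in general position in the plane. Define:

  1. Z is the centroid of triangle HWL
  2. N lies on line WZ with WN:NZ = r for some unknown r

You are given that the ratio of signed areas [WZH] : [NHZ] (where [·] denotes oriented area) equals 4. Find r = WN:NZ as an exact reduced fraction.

r = -5

Assign W = (0, 0), L = (1, 0), H = (0, 1) — the answer is frame-independent, so this choice is without loss of generality.
1. Z is the centroid of triangle HWL ⇒ Z = (1/3, 1/3)
2. With WN:NZ = r, write λ = r/(r+1) so N = W + λ·(Z−W); N is affine-linear in λ
Every point depending on N is an affine combination of N and λ-independent points, so each such coordinate is linear in λ; the λ² term in each signed area is a multiple of (Z−W)×(Z−W) = 0, so 2·[WZH] and 2·[NHZ] are each linear in λ. Evaluating at λ=0 and λ=1:
  2·[WZH] = 1/3,   2·[NHZ] = 1/3·λ − 1/3
So [WZH]:[NHZ] = (1/3) / (1/3·λ − 1/3). Setting this equal to 4:
  1/3 = 4·(1/3·λ − 1/3)  ⇒  λ = 5/4
Then r = λ/(1−λ) = (5/4)/(-1/4) = -5. Check: with r = -5, N = (5/12, 5/12) and [WZH]:[NHZ] = 4 as required.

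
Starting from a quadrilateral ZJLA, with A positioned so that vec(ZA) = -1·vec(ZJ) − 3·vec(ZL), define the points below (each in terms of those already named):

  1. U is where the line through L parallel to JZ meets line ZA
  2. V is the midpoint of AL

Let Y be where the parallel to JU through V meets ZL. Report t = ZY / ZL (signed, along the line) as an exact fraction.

t = -7/4

Set Z = (0, 0), J = (1, 0), L = (0, 1), A = (-1, -3); any affine frame gives the same invariant.
1. U is where the line through L parallel to JZ meets line ZA ⇒ U = (1/3, 1)
2. V is the midpoint of AL ⇒ V = (-1/2, -1)
through V parallel to JU: direction (-2/3, 1); meets ZL at Y = (0, -7/4)
Y = Z + t·(L−Z) with t = -7/4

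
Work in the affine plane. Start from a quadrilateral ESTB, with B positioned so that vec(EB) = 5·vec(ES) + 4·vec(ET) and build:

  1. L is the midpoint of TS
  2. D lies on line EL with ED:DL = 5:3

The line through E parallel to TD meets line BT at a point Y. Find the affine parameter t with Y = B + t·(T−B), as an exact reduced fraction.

t = 15/14

Assign E = (0, 0), S = (1, 0), T = (0, 1), B = (5, 4) — the answer is frame-independent, so this choice is without loss of generality.
1. L is the midpoint of TS ⇒ L = (1/2, 1/2)
2. D lies on line EL with ED:DL = 5:3 ⇒ D = (5/16, 5/16)
through E parallel to TD: direction (5/16, -11/16); meets BT at Y = (-5/14, 11/14)
Y = B + t·(T−B) with t = 15/14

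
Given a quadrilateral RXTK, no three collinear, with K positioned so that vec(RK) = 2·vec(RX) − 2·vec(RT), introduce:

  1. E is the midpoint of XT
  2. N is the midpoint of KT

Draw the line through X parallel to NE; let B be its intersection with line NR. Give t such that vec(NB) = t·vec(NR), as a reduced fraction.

t = -1/3

Work in coordinates with R = (0, 0), X = (1, 0), T = (0, 1), K = (2, -2).
1. E is the midpoint of XT ⇒ E = (1/2, 1/2)
2. N is the midpoint of KT ⇒ N = (1, -1/2)
through X parallel to NE: direction (-1/2, 1); meets NR at B = (4/3, -2/3)
B = N + t·(R−N) with t = -1/3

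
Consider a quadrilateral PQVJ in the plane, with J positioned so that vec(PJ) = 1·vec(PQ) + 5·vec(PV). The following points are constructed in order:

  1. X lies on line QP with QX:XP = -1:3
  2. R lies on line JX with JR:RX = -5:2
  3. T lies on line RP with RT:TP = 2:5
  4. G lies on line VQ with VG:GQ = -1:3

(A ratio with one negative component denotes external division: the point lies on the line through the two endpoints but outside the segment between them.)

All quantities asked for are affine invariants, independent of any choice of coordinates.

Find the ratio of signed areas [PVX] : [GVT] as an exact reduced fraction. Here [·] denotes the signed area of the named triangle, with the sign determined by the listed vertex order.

[PVX]:[GVT] = 42/29

Choose coordinates P = (0, 0), Q = (1, 0), V = (0, 1), J = (1, 5).
1. X lies on line QP with QX:XP = -1:3 ⇒ X = (3/2, 0)
2. R lies on line JX with JR:RX = -5:2 ⇒ R = (11/6, -10/3)
3. T lies on line RP with RT:TP = 2:5 ⇒ T = (55/42, -50/21)
4. G lies on line VQ with VG:GQ = -1:3 ⇒ G = (-1/2, 3/2)
2·[PVX] = -3/2, 2·[GVT] = -29/28
[PVX]:[GVT] = -3/2:-29/28 = 42/29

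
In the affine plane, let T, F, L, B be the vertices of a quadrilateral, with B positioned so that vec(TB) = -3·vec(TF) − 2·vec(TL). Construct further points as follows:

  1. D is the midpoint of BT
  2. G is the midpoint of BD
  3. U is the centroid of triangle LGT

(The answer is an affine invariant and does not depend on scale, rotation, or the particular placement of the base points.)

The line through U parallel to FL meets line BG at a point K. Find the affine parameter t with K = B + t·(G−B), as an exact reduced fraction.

Work in coordinates with T = (0, 0), F = (1, 0), L = (0, 1), B = (-3, -2).
1. D is the midpoint of BT ⇒ D = (-3/2, -1)
2. G is the midpoint of BD ⇒ G = (-9/4, -3/2)
3. U is the centroid of triangle LGT ⇒ U = (-3/4, -1/6)
through U parallel to FL: direction (-1, 1); meets BG at K = (-11/20, -11/30)
K = B + t·(G−B) with t = 49/15

t = 49/15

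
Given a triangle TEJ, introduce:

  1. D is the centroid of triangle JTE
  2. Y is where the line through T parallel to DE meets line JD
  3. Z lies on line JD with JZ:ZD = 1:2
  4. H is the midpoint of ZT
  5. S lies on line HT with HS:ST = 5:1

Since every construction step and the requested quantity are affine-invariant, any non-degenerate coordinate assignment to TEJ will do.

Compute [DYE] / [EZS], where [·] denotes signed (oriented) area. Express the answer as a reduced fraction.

Set T = (0, 0), E = (1, 0), J = (0, 1); any affine frame gives the same invariant.
1. D is the centroid of triangle JTE ⇒ D = (1/3, 1/3)
2. Y is where the line through T parallel to DE meets line JD ⇒ Y = (2/3, -1/3)
3. Z lies on line JD with JZ:ZD = 1:2 ⇒ Z = (1/9, 7/9)
4. H is the midpoint of ZT ⇒ H = (1/18, 7/18)
5. S lies on line HT with HS:ST = 5:1 ⇒ S = (1/108, 7/108)
2·[DYE] = 1/3, 2·[EZS] = 77/108
[DYE]:[EZS] = 1/3:77/108 = 36/77

[DYE]:[EZS] = 36/77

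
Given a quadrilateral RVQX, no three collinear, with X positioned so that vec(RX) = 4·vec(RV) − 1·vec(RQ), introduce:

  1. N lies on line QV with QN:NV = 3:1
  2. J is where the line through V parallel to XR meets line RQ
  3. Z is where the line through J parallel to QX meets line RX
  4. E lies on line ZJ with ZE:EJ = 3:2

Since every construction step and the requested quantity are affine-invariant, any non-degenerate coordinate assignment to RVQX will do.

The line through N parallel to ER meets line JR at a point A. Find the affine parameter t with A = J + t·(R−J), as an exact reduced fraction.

t = 3/8

Assign R = (0, 0), V = (1, 0), Q = (0, 1), X = (4, -1) — the answer is frame-independent, so this choice is without loss of generality.
1. N lies on line QV with QN:NV = 3:1 ⇒ N = (3/4, 1/4)
2. J is where the line through V parallel to XR meets line RQ ⇒ J = (0, 1/4)
3. Z is where the line through J parallel to QX meets line RX ⇒ Z = (1, -1/4)
4. E lies on line ZJ with ZE:EJ = 3:2 ⇒ E = (2/5, 1/20)
through N parallel to ER: direction (-2/5, -1/20); meets JR at A = (0, 5/32)
A = J + t·(R−J) with t = 3/8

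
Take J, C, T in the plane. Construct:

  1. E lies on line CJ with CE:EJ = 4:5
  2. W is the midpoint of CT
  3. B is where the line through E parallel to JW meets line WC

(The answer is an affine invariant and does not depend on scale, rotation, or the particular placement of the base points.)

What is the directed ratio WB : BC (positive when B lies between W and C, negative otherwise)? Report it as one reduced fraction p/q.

Work in coordinates with J = (0, 0), C = (1, 0), T = (0, 1).
1. E lies on line CJ with CE:EJ = 4:5 ⇒ E = (5/9, 0)
2. W is the midpoint of CT ⇒ W = (1/2, 1/2)
3. B is where the line through E parallel to JW meets line WC ⇒ B = (7/9, 2/9)
B = W + t·(C−W) with t = 5/9, so WB:BC = t:(1−t) = 5/9:4/9

WB:BC = 5/4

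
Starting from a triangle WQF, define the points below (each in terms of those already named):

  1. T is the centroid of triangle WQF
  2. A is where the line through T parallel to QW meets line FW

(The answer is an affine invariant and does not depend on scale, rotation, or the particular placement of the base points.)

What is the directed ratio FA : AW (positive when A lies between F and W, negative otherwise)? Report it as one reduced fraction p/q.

FA:AW = 2

Choose coordinates W = (0, 0), Q = (1, 0), F = (0, 1).
1. T is the centroid of triangle WQF ⇒ T = (1/3, 1/3)
2. A is where the line through T parallel to QW meets line FW ⇒ A = (0, 1/3)
A = F + t·(W−F) with t = 2/3, so FA:AW = t:(1−t) = 2/3:1/3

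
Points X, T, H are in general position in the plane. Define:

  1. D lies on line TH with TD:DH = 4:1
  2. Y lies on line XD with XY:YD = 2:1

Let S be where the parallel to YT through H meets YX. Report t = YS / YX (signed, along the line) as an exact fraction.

Assign X = (0, 0), T = (1, 0), H = (0, 1) — the answer is frame-independent, so this choice is without loss of generality.
1. D lies on line TH with TD:DH = 4:1 ⇒ D = (1/5, 4/5)
2. Y lies on line XD with XY:YD = 2:1 ⇒ Y = (2/15, 8/15)
through H parallel to YT: direction (13/15, -8/15); meets YX at S = (13/60, 13/15)
S = Y + t·(X−Y) with t = -5/8

t = -5/8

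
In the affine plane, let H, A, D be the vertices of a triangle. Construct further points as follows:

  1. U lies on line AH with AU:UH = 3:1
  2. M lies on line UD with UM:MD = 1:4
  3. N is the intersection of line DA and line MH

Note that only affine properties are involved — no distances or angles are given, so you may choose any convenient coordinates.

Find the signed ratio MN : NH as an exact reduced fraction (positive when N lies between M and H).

MN:NH = -3/5

Set H = (0, 0), A = (1, 0), D = (0, 1); any affine frame gives the same invariant.
1. U lies on line AH with AU:UH = 3:1 ⇒ U = (1/4, 0)
2. M lies on line UD with UM:MD = 1:4 ⇒ M = (1/5, 1/5)
3. N is the intersection of line DA and line MH ⇒ N = (1/2, 1/2)
N = M + t·(H−M) with t = -3/2, so MN:NH = t:(1−t) = -3/2:5/2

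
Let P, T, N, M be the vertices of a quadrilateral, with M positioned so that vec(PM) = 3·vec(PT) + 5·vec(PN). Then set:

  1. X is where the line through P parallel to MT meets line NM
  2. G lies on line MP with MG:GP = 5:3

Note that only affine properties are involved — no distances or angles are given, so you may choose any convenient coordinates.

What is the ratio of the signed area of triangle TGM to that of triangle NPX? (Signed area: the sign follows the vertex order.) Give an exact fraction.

[TGM]:[NPX] = -175/48

Set P = (0, 0), T = (1, 0), N = (0, 1), M = (3, 5); any affine frame gives the same invariant.
1. X is where the line through P parallel to MT meets line NM ⇒ X = (6/7, 15/7)
2. G lies on line MP with MG:GP = 5:3 ⇒ G = (9/8, 15/8)
2·[TGM] = -25/8, 2·[NPX] = 6/7
[TGM]:[NPX] = -25/8:6/7 = -175/48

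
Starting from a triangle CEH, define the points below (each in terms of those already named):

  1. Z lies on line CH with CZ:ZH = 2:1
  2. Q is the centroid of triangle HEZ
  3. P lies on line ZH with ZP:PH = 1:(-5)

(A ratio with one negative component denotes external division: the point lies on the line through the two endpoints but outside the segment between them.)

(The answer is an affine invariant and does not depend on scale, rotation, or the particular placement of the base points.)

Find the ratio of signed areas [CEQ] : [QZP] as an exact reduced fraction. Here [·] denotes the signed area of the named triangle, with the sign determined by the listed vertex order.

Work in coordinates with C = (0, 0), E = (1, 0), H = (0, 1).
1. Z lies on line CH with CZ:ZH = 2:1 ⇒ Z = (0, 2/3)
2. Q is the centroid of triangle HEZ ⇒ Q = (1/3, 5/9)
3. P lies on line ZH with ZP:PH = 1:(-5) ⇒ P = (0, 7/12)
2·[CEQ] = 5/9, 2·[QZP] = 1/36
[CEQ]:[QZP] = 5/9:1/36 = 20

[CEQ]:[QZP] = 20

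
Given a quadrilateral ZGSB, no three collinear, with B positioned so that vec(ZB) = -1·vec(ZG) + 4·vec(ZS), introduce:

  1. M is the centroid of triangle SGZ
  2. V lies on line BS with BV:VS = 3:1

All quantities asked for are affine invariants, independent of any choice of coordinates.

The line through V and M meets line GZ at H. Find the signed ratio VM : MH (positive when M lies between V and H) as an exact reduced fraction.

Work in coordinates with Z = (0, 0), G = (1, 0), S = (0, 1), B = (-1, 4).
1. M is the centroid of triangle SGZ ⇒ M = (1/3, 1/3)
2. V lies on line BS with BV:VS = 3:1 ⇒ V = (-1/4, 7/4)
line VM meets GZ at H = (8/17, 0)
M = V + t·(H−V) with t = 17/21, so VM:MH = 17/21:4/21

VM:MH = 17/4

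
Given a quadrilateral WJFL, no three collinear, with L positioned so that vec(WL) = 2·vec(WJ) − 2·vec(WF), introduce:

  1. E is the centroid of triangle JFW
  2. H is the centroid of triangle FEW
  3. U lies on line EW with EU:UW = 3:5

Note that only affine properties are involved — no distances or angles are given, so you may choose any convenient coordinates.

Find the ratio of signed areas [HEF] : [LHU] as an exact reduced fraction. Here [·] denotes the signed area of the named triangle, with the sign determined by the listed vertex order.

Assign W = (0, 0), J = (1, 0), F = (0, 1), L = (2, -2) — the answer is frame-independent, so this choice is without loss of generality.
1. E is the centroid of triangle JFW ⇒ E = (1/3, 1/3)
2. H is the centroid of triangle FEW ⇒ H = (1/9, 4/9)
3. U lies on line EW with EU:UW = 3:5 ⇒ U = (5/24, 5/24)
2·[HEF] = 1/9, 2·[LHU] = 5/24
[HEF]:[LHU] = 1/9:5/24 = 8/15

[HEF]:[LHU] = 8/15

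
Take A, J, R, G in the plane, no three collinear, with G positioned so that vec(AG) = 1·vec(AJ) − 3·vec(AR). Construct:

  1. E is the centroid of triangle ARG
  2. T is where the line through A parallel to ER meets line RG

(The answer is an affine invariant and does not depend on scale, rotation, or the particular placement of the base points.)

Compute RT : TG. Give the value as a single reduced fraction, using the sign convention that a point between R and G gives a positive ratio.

RT:TG = -1/2

Assign A = (0, 0), J = (1, 0), R = (0, 1), G = (1, -3) — the answer is frame-independent, so this choice is without loss of generality.
1. E is the centroid of triangle ARG ⇒ E = (1/3, -2/3)
2. T is where the line through A parallel to ER meets line RG ⇒ T = (-1, 5)
T = R + t·(G−R) with t = -1, so RT:TG = t:(1−t) = -1:2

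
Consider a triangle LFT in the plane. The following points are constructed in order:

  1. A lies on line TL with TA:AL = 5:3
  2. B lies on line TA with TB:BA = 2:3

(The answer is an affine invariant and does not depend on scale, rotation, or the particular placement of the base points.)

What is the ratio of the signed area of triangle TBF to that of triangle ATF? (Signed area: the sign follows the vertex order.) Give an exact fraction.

[TBF]:[ATF] = -2/5

Work in coordinates with L = (0, 0), F = (1, 0), T = (0, 1).
1. A lies on line TL with TA:AL = 5:3 ⇒ A = (0, 3/8)
2. B lies on line TA with TB:BA = 2:3 ⇒ B = (0, 3/4)
2·[TBF] = 1/4, 2·[ATF] = -5/8
[TBF]:[ATF] = 1/4:-5/8 = -2/5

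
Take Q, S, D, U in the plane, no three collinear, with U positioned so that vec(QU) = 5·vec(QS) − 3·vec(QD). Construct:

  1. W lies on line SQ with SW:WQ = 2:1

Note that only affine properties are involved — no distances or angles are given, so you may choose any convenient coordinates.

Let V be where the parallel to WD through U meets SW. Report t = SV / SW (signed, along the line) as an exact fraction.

Choose coordinates Q = (0, 0), S = (1, 0), D = (0, 1), U = (5, -3).
1. W lies on line SQ with SW:WQ = 2:1 ⇒ W = (1/3, 0)
through U parallel to WD: direction (-1/3, 1); meets SW at V = (4, 0)
V = S + t·(W−S) with t = -9/2

t = -9/2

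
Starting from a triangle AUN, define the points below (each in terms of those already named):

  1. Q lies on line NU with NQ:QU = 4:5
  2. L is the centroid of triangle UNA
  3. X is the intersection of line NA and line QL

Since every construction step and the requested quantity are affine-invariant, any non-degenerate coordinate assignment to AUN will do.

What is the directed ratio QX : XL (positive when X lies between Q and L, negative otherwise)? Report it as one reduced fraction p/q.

Assign A = (0, 0), U = (1, 0), N = (0, 1) — the answer is frame-independent, so this choice is without loss of generality.
1. Q lies on line NU with NQ:QU = 4:5 ⇒ Q = (4/9, 5/9)
2. L is the centroid of triangle UNA ⇒ L = (1/3, 1/3)
3. X is the intersection of line NA and line QL ⇒ X = (0, -1/3)
X = Q + t·(L−Q) with t = 4, so QX:XL = t:(1−t) = 4:-3

QX:XL = -4/3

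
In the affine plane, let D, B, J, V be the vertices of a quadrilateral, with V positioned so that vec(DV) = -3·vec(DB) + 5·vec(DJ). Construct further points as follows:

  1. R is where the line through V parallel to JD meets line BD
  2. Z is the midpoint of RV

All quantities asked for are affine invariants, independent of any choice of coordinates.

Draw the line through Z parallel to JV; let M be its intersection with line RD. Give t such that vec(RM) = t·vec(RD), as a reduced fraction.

Assign D = (0, 0), B = (1, 0), J = (0, 1), V = (-3, 5) — the answer is frame-independent, so this choice is without loss of generality.
1. R is where the line through V parallel to JD meets line BD ⇒ R = (-3, 0)
2. Z is the midpoint of RV ⇒ Z = (-3, 5/2)
through Z parallel to JV: direction (-3, 4); meets RD at M = (-9/8, 0)
M = R + t·(D−R) with t = 5/8

t = 5/8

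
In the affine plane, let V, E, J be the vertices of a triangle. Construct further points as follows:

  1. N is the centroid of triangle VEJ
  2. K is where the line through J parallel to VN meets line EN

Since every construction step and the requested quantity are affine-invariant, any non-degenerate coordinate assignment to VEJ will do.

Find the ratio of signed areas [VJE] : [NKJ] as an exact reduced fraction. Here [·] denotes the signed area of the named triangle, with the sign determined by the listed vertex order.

Set V = (0, 0), E = (1, 0), J = (0, 1); any affine frame gives the same invariant.
1. N is the centroid of triangle VEJ ⇒ N = (1/3, 1/3)
2. K is where the line through J parallel to VN meets line EN ⇒ K = (-1/3, 2/3)
2·[VJE] = -1, 2·[NKJ] = -1/3
[VJE]:[NKJ] = -1:-1/3 = 3

[VJE]:[NKJ] = 3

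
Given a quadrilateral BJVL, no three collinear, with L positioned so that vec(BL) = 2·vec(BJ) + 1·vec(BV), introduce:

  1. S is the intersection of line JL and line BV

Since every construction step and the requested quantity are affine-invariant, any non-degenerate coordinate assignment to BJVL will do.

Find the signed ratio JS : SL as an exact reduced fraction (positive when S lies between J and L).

Work in coordinates with B = (0, 0), J = (1, 0), V = (0, 1), L = (2, 1).
1. S is the intersection of line JL and line BV ⇒ S = (0, -1)
S = J + t·(L−J) with t = -1, so JS:SL = t:(1−t) = -1:2

JS:SL = -1/2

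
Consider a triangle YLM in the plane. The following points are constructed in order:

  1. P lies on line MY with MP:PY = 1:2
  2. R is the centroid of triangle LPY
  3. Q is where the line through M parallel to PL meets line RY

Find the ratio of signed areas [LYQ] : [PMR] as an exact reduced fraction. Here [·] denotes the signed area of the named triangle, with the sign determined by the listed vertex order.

Choose coordinates Y = (0, 0), L = (1, 0), M = (0, 1).
1. P lies on line MY with MP:PY = 1:2 ⇒ P = (0, 2/3)
2. R is the centroid of triangle LPY ⇒ R = (1/3, 2/9)
3. Q is where the line through M parallel to PL meets line RY ⇒ Q = (3/4, 1/2)
2·[LYQ] = -1/2, 2·[PMR] = -1/9
[LYQ]:[PMR] = -1/2:-1/9 = 9/2

[LYQ]:[PMR] = 9/2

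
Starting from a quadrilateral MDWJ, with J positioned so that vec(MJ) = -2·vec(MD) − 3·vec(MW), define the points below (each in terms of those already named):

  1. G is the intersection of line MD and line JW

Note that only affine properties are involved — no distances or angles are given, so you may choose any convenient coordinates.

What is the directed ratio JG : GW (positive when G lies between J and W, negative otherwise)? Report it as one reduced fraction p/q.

Work in coordinates with M = (0, 0), D = (1, 0), W = (0, 1), J = (-2, -3).
1. G is the intersection of line MD and line JW ⇒ G = (-1/2, 0)
G = J + t·(W−J) with t = 3/4, so JG:GW = t:(1−t) = 3/4:1/4

JG:GW = 3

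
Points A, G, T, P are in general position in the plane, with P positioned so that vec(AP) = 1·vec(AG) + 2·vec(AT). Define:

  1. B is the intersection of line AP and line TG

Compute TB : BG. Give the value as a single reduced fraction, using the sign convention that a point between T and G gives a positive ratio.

Assign A = (0, 0), G = (1, 0), T = (0, 1), P = (1, 2) — the answer is frame-independent, so this choice is without loss of generality.
1. B is the intersection of line AP and line TG ⇒ B = (1/3, 2/3)
B = T + t·(G−T) with t = 1/3, so TB:BG = t:(1−t) = 1/3:2/3

TB:BG = 1/2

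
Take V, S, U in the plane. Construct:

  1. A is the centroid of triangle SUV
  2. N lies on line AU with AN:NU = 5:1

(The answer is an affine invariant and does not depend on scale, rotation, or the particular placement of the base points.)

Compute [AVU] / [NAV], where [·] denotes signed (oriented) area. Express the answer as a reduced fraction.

[AVU]:[NAV] = 6/5

Assign V = (0, 0), S = (1, 0), U = (0, 1) — the answer is frame-independent, so this choice is without loss of generality.
1. A is the centroid of triangle SUV ⇒ A = (1/3, 1/3)
2. N lies on line AU with AN:NU = 5:1 ⇒ N = (1/18, 8/9)
2·[AVU] = -1/3, 2·[NAV] = -5/18
[AVU]:[NAV] = -1/3:-5/18 = 6/5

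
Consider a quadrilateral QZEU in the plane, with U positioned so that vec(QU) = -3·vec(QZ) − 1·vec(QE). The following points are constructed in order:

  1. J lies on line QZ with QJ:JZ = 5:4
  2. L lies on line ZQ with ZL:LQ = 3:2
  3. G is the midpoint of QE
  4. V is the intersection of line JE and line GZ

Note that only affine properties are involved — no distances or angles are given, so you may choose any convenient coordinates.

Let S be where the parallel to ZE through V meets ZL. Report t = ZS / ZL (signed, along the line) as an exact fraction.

t = 20/39

Assign Q = (0, 0), Z = (1, 0), E = (0, 1), U = (-3, -1) — the answer is frame-independent, so this choice is without loss of generality.
1. J lies on line QZ with QJ:JZ = 5:4 ⇒ J = (5/9, 0)
2. L lies on line ZQ with ZL:LQ = 3:2 ⇒ L = (2/5, 0)
3. G is the midpoint of QE ⇒ G = (0, 1/2)
4. V is the intersection of line JE and line GZ ⇒ V = (5/13, 4/13)
through V parallel to ZE: direction (-1, 1); meets ZL at S = (9/13, 0)
S = Z + t·(L−Z) with t = 20/39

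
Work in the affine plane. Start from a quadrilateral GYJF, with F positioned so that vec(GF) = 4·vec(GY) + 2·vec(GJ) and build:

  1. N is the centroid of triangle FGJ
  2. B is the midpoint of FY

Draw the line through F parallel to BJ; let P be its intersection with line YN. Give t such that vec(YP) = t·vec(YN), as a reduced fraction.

t = 2

Assign G = (0, 0), Y = (1, 0), J = (0, 1), F = (4, 2) — the answer is frame-independent, so this choice is without loss of generality.
1. N is the centroid of triangle FGJ ⇒ N = (4/3, 1)
2. B is the midpoint of FY ⇒ B = (5/2, 1)
through F parallel to BJ: direction (-5/2, 0); meets YN at P = (5/3, 2)
P = Y + t·(N−Y) with t = 2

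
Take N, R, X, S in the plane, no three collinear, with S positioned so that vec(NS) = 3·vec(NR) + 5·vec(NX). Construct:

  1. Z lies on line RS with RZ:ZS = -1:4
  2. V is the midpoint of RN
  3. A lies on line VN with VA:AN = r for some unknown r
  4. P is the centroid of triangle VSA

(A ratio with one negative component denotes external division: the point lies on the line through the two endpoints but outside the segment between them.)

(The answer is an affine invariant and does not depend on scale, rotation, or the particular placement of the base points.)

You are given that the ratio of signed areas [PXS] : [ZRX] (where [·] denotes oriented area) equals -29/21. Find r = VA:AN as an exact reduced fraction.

Assign N = (0, 0), R = (1, 0), X = (0, 1), S = (3, 5) — the answer is frame-independent, so this choice is without loss of generality.
1. Z lies on line RS with RZ:ZS = -1:4 ⇒ Z = (1/3, -5/3)
2. V is the midpoint of RN ⇒ V = (1/2, 0)
3. With VA:AN = r, write λ = r/(r+1) so A = V + λ·(N−V); A is affine-linear in λ
4. P is the centroid of triangle VSA ⇒ P is an affine combination of earlier points and hence also affine-linear in λ
Every point depending on A is an affine combination of A and λ-independent points, so each such coordinate is linear in λ; the λ² term in each signed area is a multiple of (N−V)×(N−V) = 0, so 2·[PXS] and 2·[ZRX] are each linear in λ. Evaluating at λ=0 and λ=1:
  2·[PXS] = 2/3·λ − 10/3,   2·[ZRX] = 7/3
So [PXS]:[ZRX] = (2/3·λ − 10/3) / (7/3). Setting this equal to -29/21:
  2/3·λ − 10/3 = -29/21·(7/3)  ⇒  λ = 1/6
Then r = λ/(1−λ) = (1/6)/(5/6) = 1/5. Check: with r = 1/5, A = (5/12, 0) and [PXS]:[ZRX] = -29/21 as required.

r = 1/5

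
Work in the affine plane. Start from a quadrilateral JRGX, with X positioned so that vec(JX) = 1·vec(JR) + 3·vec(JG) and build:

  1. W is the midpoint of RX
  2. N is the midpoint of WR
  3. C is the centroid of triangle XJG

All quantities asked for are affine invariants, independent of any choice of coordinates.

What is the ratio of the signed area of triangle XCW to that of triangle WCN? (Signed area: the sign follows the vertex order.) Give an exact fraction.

[XCW]:[WCN] = 2

Choose coordinates J = (0, 0), R = (1, 0), G = (0, 1), X = (1, 3).
1. W is the midpoint of RX ⇒ W = (1, 3/2)
2. N is the midpoint of WR ⇒ N = (1, 3/4)
3. C is the centroid of triangle XJG ⇒ C = (1/3, 4/3)
2·[XCW] = 1, 2·[WCN] = 1/2
[XCW]:[WCN] = 1:1/2 = 2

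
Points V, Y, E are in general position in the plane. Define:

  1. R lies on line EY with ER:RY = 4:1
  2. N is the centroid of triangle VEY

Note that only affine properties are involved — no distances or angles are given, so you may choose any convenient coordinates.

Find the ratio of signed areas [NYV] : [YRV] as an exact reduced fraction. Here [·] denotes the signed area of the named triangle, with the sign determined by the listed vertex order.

Set V = (0, 0), Y = (1, 0), E = (0, 1); any affine frame gives the same invariant.
1. R lies on line EY with ER:RY = 4:1 ⇒ R = (4/5, 1/5)
2. N is the centroid of triangle VEY ⇒ N = (1/3, 1/3)
2·[NYV] = -1/3, 2·[YRV] = 1/5
[NYV]:[YRV] = -1/3:1/5 = -5/3

[NYV]:[YRV] = -5/3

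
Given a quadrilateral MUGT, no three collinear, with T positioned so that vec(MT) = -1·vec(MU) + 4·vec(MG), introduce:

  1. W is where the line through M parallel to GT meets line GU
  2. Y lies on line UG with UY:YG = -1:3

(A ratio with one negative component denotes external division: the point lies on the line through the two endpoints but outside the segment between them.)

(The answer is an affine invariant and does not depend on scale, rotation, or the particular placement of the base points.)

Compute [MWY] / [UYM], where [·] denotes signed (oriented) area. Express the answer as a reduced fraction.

[MWY]:[UYM] = 4

Set M = (0, 0), U = (1, 0), G = (0, 1), T = (-1, 4); any affine frame gives the same invariant.
1. W is where the line through M parallel to GT meets line GU ⇒ W = (-1/2, 3/2)
2. Y lies on line UG with UY:YG = -1:3 ⇒ Y = (3/2, -1/2)
2·[MWY] = -2, 2·[UYM] = -1/2
[MWY]:[UYM] = -2:-1/2 = 4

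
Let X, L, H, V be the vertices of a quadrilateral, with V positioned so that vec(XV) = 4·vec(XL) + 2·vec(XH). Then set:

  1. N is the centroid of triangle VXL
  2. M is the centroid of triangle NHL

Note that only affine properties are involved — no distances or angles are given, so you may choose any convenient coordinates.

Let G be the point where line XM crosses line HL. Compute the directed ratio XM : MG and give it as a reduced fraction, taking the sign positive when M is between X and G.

XM:MG = -13/4

Work in coordinates with X = (0, 0), L = (1, 0), H = (0, 1), V = (4, 2).
1. N is the centroid of triangle VXL ⇒ N = (5/3, 2/3)
2. M is the centroid of triangle NHL ⇒ M = (8/9, 5/9)
line XM meets HL at G = (8/13, 5/13)
M = X + t·(G−X) with t = 13/9, so XM:MG = 13/9:-4/9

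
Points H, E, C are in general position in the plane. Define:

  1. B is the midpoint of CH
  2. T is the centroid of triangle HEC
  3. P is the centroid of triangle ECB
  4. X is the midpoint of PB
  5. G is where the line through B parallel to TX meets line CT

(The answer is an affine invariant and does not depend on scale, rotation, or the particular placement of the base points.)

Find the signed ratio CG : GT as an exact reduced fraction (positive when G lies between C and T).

CG:GT = -3

Work in coordinates with H = (0, 0), E = (1, 0), C = (0, 1).
1. B is the midpoint of CH ⇒ B = (0, 1/2)
2. T is the centroid of triangle HEC ⇒ T = (1/3, 1/3)
3. P is the centroid of triangle ECB ⇒ P = (1/3, 1/2)
4. X is the midpoint of PB ⇒ X = (1/6, 1/2)
5. G is where the line through B parallel to TX meets line CT ⇒ G = (1/2, 0)
G = C + t·(T−C) with t = 3/2, so CG:GT = t:(1−t) = 3/2:-1/2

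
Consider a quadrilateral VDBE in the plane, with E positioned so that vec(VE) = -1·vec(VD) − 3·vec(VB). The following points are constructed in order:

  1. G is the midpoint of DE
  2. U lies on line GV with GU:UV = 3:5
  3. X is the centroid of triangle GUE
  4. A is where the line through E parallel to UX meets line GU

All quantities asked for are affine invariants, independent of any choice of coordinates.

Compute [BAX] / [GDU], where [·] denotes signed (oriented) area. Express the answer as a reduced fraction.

Work in coordinates with V = (0, 0), D = (1, 0), B = (0, 1), E = (-1, -3).
1. G is the midpoint of DE ⇒ G = (0, -3/2)
2. U lies on line GV with GU:UV = 3:5 ⇒ U = (0, -15/16)
3. X is the centroid of triangle GUE ⇒ X = (-1/3, -29/16)
4. A is where the line through E parallel to UX meets line GU ⇒ A = (0, -3/8)
2·[BAX] = -11/24, 2·[GDU] = 9/16
[BAX]:[GDU] = -11/24:9/16 = -22/27

[BAX]:[GDU] = -22/27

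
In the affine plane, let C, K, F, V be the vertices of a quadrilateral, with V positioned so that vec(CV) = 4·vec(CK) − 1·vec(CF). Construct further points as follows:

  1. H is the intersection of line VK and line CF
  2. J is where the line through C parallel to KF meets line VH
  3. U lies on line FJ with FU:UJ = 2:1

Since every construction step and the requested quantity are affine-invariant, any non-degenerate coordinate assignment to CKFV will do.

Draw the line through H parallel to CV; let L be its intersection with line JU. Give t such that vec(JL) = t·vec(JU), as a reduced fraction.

t = -1/5

Choose coordinates C = (0, 0), K = (1, 0), F = (0, 1), V = (4, -1).
1. H is the intersection of line VK and line CF ⇒ H = (0, 1/3)
2. J is where the line through C parallel to KF meets line VH ⇒ J = (-1/2, 1/2)
3. U lies on line FJ with FU:UJ = 2:1 ⇒ U = (-1/3, 2/3)
through H parallel to CV: direction (4, -1); meets JU at L = (-8/15, 7/15)
L = J + t·(U−J) with t = -1/5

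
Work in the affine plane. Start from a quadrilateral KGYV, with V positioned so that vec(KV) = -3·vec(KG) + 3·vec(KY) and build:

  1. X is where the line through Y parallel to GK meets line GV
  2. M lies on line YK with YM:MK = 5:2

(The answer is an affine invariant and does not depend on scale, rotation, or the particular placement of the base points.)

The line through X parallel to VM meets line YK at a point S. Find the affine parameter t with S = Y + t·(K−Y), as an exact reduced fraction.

t = 19/63

Choose coordinates K = (0, 0), G = (1, 0), Y = (0, 1), V = (-3, 3).
1. X is where the line through Y parallel to GK meets line GV ⇒ X = (-1/3, 1)
2. M lies on line YK with YM:MK = 5:2 ⇒ M = (0, 2/7)
through X parallel to VM: direction (3, -19/7); meets YK at S = (0, 44/63)
S = Y + t·(K−Y) with t = 19/63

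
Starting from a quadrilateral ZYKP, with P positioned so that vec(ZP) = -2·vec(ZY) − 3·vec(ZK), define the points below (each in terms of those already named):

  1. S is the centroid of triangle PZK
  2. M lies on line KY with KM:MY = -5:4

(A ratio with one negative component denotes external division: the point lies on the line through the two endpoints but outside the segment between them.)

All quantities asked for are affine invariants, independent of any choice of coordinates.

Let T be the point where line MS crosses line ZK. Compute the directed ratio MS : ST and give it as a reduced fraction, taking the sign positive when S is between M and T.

MS:ST = -17/2

Set Z = (0, 0), Y = (1, 0), K = (0, 1), P = (-2, -3); any affine frame gives the same invariant.
1. S is the centroid of triangle PZK ⇒ S = (-2/3, -2/3)
2. M lies on line KY with KM:MY = -5:4 ⇒ M = (5, -4)
line MS meets ZK at T = (0, -18/17)
S = M + t·(T−M) with t = 17/15, so MS:ST = 17/15:-2/15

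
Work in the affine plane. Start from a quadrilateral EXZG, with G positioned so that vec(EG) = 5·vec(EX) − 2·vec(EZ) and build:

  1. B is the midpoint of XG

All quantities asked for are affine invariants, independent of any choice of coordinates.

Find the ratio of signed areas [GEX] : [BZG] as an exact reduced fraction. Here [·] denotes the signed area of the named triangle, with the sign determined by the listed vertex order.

Set E = (0, 0), X = (1, 0), Z = (0, 1), G = (5, -2); any affine frame gives the same invariant.
1. B is the midpoint of XG ⇒ B = (3, -1)
2·[GEX] = -2, 2·[BZG] = -1
[GEX]:[BZG] = -2:-1 = 2

[GEX]:[BZG] = 2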